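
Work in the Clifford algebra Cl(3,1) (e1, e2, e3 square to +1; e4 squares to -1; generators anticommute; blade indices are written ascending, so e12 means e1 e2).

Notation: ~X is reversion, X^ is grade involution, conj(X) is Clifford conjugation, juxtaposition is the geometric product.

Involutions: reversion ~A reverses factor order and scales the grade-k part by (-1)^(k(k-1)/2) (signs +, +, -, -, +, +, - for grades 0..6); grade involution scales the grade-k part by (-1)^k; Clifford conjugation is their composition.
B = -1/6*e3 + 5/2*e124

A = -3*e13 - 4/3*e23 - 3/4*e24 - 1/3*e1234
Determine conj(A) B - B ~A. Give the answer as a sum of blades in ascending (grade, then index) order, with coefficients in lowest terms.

first term: 11/8*e1 - 2/9*e2 - 5/6*e3 - 1/18*e124 - 10/3*e134 + 61/8*e234
second term: 19/8*e1 + 2/9*e2 + 5/6*e3 + 1/18*e124 + 10/3*e134 - 59/8*e234
Answer: -e1 - 4/9*e2 - 5/3*e3 - 1/9*e124 - 20/3*e134 + 15*e234


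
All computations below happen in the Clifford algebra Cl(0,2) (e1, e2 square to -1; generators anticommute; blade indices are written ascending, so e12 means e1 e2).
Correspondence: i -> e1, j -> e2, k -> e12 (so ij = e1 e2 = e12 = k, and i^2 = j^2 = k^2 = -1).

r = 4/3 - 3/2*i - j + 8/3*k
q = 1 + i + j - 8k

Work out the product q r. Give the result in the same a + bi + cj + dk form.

In blades: q = 1 + e1 + e2 - 8*e12, r = 4/3 - 3/2*e1 - e2 + 8/3*e12.
Distribute q over r term by term (generator squares from the signature, products reordered to ascending indices): (1)*r = 4/3 - 3/2*e1 - e2 + 8/3*e12; (e1)*r = 3/2 + 4/3*e1 - 8/3*e2 - e12; (e2)*r = 1 + 8/3*e1 + 4/3*e2 + 3/2*e12; (-8*e12)*r = 64/3 - 8*e1 + 12*e2 - 32/3*e12.
Sum: 151/6 - 11/2*e1 + 29/3*e2 - 15/2*e12; translating back through the correspondence:
Answer: 151/6 - 11/2*i + 29/3*j - 15/2*k


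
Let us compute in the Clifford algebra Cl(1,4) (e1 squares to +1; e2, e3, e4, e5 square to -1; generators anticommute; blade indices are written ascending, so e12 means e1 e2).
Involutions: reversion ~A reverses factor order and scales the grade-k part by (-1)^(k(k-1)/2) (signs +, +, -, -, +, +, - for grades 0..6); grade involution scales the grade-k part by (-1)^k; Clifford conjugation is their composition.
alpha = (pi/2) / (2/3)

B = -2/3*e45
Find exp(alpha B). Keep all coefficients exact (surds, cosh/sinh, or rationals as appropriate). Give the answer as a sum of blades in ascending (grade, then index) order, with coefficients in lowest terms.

B^2 = (-2/3)^2*(e45)^2 = 4/9*(-1) = -4/9 (a basis 2-blade squares to minus the product of its generators' squares).
B^2 = -4/9 — circular case — the even/odd split gives cos and sin: l = 2/3, alpha*l = pi/2, so exp(alpha B) = cos(pi/2) + (sin(pi/2)/(2/3))*B = 0 + (3/2)*B.
Answer: -e45


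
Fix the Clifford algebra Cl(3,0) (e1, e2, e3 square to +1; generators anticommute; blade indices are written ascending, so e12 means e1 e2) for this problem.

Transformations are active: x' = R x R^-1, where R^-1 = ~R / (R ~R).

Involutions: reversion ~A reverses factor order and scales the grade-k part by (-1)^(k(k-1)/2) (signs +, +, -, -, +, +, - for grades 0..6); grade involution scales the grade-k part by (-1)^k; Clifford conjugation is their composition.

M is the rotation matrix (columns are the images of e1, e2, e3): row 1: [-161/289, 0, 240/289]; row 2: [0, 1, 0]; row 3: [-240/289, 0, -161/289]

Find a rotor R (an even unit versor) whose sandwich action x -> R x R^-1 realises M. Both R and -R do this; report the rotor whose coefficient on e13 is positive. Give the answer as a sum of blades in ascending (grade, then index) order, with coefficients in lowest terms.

Method: write R = a + b12*e12 + b13*e13 + b23*e23 with a^2 + b12^2 + b13^2 + b23^2 = 1 (so R^-1 = ~R). Expanding the columns R e_j ~R gives tr M = 4a^2 - 1 and, from the antisymmetric part, M21 - M12 = -4a*b12, M13 - M31 = 4a*b13, M32 - M23 = -4a*b23.
Here tr M = -33/289, so a^2 = (1 + tr M)/4 = 64/289 and a = ±8/17. Taking a = 8/17: M21 - M12 = 0, M13 - M31 = 480/289, M32 - M23 = 0, giving b12 = 0, b13 = 15/17, b23 = 0, i.e. R = 8/17 + 15/17*e13.
Its e13 coefficient is already positive.
Answer: 8/17 + 15/17*e13. Uniqueness: Spin(3) -> SO(3) maps R and -R to the same rotation of trace -33/289; fixing the sign of the e13 coefficient removes the ambiguity.


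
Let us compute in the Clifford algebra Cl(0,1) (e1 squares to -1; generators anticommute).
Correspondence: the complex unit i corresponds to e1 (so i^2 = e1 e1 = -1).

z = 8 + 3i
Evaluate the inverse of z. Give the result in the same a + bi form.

In blades: z = 8 + 3*e1.
With qbar = 8 - 3*e1 (scalar fixed, mapped units negated), z qbar = 73 (the sum of squared coefficients), so z^-1 = qbar / (73) = 8/73 - 3/73*e1; translating back:
Answer: 8/73 - 3/73*i


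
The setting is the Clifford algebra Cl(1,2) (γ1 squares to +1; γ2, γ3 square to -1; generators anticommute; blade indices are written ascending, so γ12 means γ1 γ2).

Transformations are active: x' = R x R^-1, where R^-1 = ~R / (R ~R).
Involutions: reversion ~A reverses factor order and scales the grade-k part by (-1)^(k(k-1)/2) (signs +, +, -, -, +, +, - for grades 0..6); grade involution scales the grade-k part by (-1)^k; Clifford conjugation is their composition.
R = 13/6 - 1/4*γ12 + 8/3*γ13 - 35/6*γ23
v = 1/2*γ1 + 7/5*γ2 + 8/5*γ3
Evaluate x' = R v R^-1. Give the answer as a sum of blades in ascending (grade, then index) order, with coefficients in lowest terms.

~R = 13/6 + 1/4*γ12 - 8/3*γ13 + 35/6*γ23, and R ~R = 4543/144, so R^-1 = ~R / (4543/144).
R v = -17/6*γ1 + 1499/120*γ2 - 181/30*γ3 - 141/20*γ123
Answer: 1419/826*γ1 - 1809/2065*γ2 - 5246/2065*γ3


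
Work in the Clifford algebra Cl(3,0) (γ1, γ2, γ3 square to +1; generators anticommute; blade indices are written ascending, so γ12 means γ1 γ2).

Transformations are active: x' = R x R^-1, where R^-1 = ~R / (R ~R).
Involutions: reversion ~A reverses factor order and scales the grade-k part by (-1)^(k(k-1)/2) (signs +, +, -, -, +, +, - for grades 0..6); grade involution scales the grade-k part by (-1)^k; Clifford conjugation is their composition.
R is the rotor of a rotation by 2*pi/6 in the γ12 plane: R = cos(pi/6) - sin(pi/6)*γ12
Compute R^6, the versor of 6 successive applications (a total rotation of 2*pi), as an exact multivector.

Rotor phase runs at HALF the rotation angle; powers of one rotor simply add phase, so after 6 steps in γ12 the phase is 6*pi/6 = pi and R^6 = cos(pi) - sin(pi)*γ12.
cos(pi) = -1 and sin(pi) = 0, so R^6 = -1. The total rotation 2*pi is 1 full turn, so every vector returns to itself, yet the rotor is -1, on the OTHER sheet of the double cover (an odd number of 2*pi turns).
Answer: -1


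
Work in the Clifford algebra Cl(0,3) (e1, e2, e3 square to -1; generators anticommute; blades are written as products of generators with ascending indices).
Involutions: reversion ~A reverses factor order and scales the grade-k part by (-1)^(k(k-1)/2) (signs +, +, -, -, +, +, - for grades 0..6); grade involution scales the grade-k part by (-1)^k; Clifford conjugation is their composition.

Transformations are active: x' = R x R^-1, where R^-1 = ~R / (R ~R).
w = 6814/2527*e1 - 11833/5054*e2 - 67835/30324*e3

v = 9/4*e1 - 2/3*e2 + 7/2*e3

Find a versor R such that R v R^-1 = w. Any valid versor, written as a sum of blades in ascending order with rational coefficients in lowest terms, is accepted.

A norm check does it: q(v) = q(w) = -2557/144, hence R = v + w = 49999/10108*e1 - 45607/15162*e2 + 38299/30324*e3 realises the map — parallel part kept, (v - w)/2 negated, v carried to w.
Answer: 49999/10108*e1 - 45607/15162*e2 + 38299/30324*e3


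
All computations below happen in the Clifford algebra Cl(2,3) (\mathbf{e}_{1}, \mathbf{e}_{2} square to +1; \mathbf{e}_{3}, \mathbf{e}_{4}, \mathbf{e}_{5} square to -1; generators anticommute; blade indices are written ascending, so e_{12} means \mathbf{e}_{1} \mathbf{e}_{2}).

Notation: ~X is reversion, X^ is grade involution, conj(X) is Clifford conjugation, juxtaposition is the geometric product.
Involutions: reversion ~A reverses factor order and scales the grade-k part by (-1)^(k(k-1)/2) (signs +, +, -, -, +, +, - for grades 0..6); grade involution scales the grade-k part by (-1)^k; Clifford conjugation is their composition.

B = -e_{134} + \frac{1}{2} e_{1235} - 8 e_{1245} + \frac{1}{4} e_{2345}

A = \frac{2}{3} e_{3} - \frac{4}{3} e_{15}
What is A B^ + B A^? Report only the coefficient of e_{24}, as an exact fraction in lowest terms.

first term: \frac{2}{3} e_{14} - \frac{2}{3} e_{23} + \frac{32}{3} e_{24} - \frac{1}{3} e_{125} + \frac{1}{6} e_{245} + \frac{4}{3} e_{345} - \frac{1}{3} e_{1234} - \frac{16}{3} e_{12345}
second term: \frac{2}{3} e_{14} - \frac{2}{3} e_{23} + \frac{32}{3} e_{24} - \frac{1}{3} e_{125} + \frac{1}{6} e_{245} + \frac{4}{3} e_{345} + \frac{1}{3} e_{1234} + \frac{16}{3} e_{12345}
Answer: \frac{64}{3}


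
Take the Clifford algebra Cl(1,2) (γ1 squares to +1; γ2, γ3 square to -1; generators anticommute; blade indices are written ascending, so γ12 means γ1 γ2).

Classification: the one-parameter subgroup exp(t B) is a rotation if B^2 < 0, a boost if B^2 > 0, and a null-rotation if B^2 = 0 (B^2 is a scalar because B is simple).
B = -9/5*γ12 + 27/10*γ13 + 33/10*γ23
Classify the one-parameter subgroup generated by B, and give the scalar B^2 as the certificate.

B^2 term by term: the squares give (-9/5)^2*(γ12)^2 + (27/10)^2*(γ13)^2 + (33/10)^2*(γ23)^2 = 81/25*(+1) + 729/100*(+1) + 1089/100*(-1) = -9/25 (each basis 2-blade squares to minus the product of its generators' squares); cross terms between blades sharing an index anticommute and cancel. So B^2 = -9/25.
Answer: rotation, certificate B^2 = -9/25. Because -9/25 is invariant under every versor sandwich, the classification follows from its sign alone.


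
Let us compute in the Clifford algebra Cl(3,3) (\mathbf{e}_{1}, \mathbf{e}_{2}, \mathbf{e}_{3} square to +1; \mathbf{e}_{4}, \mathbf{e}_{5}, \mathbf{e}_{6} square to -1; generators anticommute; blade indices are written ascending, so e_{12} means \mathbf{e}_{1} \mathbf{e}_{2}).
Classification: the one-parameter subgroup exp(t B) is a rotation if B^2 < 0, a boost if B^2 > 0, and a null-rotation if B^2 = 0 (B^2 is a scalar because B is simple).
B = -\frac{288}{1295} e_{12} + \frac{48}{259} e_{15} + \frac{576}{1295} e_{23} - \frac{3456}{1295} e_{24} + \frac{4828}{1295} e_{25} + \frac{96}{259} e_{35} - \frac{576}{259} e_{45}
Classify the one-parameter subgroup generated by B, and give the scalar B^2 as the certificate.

B^2 term by term: the squares give (-\frac{288}{1295})^2*(e_{12})^2 + (\frac{48}{259})^2*(e_{15})^2 + (\frac{576}{1295})^2*(e_{23})^2 + (-\frac{3456}{1295})^2*(e_{24})^2 + (\frac{4828}{1295})^2*(e_{25})^2 + (\frac{96}{259})^2*(e_{35})^2 + (-\frac{576}{259})^2*(e_{45})^2 = \frac{82944}{1677025}*(-1) + \frac{2304}{67081}*(+1) + \frac{331776}{1677025}*(-1) + \frac{11943936}{1677025}*(+1) + \frac{23309584}{1677025}*(+1) + \frac{9216}{67081}*(+1) + \frac{331776}{67081}*(-1) = 16 (each basis 2-blade squares to minus the product of its generators' squares); cross terms between blades sharing an index anticommute and cancel; the commuting (index-disjoint) pairs give grade-4 terms 2*c*c'*(blade product), which cancel blade by blade — e_{1235}: -\frac{55296}{335405} + \frac{55296}{335405} = 0; e_{1245}: \frac{331776}{335405} - \frac{331776}{335405} = 0; e_{2345}: -\frac{663552}{335405} + \frac{663552}{335405} = 0 — confirming B is simple. So B^2 = 16.
Answer: boost, certificate B^2 = 16. Because 16 is invariant under every versor sandwich, the classification follows from its sign alone.


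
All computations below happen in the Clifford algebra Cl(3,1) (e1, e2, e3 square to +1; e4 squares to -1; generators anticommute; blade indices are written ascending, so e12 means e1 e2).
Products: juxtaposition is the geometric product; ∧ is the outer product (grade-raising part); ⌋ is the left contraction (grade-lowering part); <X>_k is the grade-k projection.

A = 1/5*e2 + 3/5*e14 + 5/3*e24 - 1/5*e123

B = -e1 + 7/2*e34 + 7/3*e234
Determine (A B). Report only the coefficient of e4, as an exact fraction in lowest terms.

step 1: -35/9*e3 + 3/5*e4 + 1/5*e12 + 21/10*e13 + 7/15*e14 + 181/30*e23 + 7/15*e34 - 7/5*e123 - 71/30*e124 + 7/10*e234
Answer: 3/5


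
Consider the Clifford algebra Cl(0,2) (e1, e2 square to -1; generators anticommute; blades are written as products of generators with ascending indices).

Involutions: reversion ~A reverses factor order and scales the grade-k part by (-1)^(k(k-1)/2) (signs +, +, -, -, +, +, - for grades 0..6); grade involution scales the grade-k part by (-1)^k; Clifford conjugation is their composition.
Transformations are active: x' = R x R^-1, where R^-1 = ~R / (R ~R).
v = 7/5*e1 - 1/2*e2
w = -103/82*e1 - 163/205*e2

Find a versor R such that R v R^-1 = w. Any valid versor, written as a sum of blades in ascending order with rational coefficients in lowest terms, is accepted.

Reasoning: v^2 = w^2 = -221/100 since conjugation preserves the quadratic form; R = v + w = 59/410*e1 - 531/410*e2 is then valid when invertible, keeping its own part and reversing (v - w)/2.
Answer: 59/410*e1 - 531/410*e2


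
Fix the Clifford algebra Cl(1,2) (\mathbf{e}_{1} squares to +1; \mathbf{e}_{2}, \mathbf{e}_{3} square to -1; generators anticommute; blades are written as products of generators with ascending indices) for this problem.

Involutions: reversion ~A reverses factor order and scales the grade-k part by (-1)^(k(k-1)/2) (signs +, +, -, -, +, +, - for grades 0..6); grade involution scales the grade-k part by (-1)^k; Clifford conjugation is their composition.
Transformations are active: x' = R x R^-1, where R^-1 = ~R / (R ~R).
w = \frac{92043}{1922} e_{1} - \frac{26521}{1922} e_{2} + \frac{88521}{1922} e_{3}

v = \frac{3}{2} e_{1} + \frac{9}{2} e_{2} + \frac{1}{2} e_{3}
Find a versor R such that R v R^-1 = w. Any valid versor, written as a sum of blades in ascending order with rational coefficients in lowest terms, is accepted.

The midline construction: v and w both square to -\frac{73}{4}, so reflecting in their sum \frac{47463}{961} e_{1} - \frac{8936}{961} e_{2} + \frac{44741}{961} e_{3} exchanges them.
Answer: \frac{47463}{961} e_{1} - \frac{8936}{961} e_{2} + \frac{44741}{961} e_{3}


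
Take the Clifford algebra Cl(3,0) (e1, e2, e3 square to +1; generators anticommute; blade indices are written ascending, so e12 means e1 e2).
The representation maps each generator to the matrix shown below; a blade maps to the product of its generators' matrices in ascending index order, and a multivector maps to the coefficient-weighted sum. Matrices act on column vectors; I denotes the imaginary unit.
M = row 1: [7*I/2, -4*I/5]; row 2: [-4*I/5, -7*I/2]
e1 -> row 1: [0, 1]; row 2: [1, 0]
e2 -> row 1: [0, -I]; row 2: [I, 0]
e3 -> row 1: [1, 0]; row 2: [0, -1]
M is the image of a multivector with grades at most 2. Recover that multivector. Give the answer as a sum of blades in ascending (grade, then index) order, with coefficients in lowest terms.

Method: 1, rho(e1), rho(e2), rho(e3) form a trace-orthogonal basis of the 2x2 complex matrices (tr(X Y) = 2 if X = Y, else 0), so M = m0*1 + m1*rho(e1) + m2*rho(e2) + m3*rho(e3) with m0 = tr(M)/2 = 0, m1 = tr(M rho(e1))/2 = -4*I/5, m2 = tr(M rho(e2))/2 = 0, m3 = tr(M rho(e3))/2 = 7*I/2.
Multiplying table entries, the bivector images are rho(e12) = I*rho(e3), rho(e13) = -I*rho(e2), rho(e23) = I*rho(e1); with real blade coefficients the real parts of m0..m3 are the coefficients of 1, e1, e2, e3 and the imaginary parts give the bivectors (e23: Im m1, e13: -Im m2, e12: Im m3).
Answer: 7/2*e12 - 4/5*e23


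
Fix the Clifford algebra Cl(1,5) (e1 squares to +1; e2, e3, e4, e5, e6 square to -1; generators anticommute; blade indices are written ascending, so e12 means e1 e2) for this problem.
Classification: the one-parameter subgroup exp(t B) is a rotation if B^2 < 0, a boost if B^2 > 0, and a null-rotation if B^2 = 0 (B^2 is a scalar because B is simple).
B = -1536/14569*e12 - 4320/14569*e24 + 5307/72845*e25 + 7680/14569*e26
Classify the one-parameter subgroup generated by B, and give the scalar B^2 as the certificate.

B^2 term by term: the squares give (-1536/14569)^2*(e12)^2 + (-4320/14569)^2*(e24)^2 + (5307/72845)^2*(e25)^2 + (7680/14569)^2*(e26)^2 = 2359296/212255761*(+1) + 18662400/212255761*(-1) + 28164249/5306394025*(-1) + 58982400/212255761*(-1) = -9/25 (each basis 2-blade squares to minus the product of its generators' squares); cross terms between blades sharing an index anticommute and cancel. So B^2 = -9/25.
Answer: rotation, certificate B^2 = -9/25. Note: conjugating B changes its blade decomposition but never the scalar B^2 = -9/25, whose sign settles the classification.


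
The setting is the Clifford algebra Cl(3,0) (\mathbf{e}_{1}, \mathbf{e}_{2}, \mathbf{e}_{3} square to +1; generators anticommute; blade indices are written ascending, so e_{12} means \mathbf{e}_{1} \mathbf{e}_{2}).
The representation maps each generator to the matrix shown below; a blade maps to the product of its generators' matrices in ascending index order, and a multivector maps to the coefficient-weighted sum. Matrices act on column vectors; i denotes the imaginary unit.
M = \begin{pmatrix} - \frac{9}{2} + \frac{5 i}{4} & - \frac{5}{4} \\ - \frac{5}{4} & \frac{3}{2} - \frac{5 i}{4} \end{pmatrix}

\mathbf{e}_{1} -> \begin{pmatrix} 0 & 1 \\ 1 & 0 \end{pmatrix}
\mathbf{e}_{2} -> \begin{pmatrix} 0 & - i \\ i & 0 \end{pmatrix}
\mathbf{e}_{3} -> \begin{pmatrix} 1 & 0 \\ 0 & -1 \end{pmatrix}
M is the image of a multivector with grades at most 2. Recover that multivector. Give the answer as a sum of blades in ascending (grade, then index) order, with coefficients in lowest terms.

Method: 1, rho(e_{1}), rho(e_{2}), rho(e_{3}) form a trace-orthogonal basis of the 2x2 complex matrices (tr(X Y) = 2 if X = Y, else 0), so M = m0*1 + m1*rho(e_{1}) + m2*rho(e_{2}) + m3*rho(e_{3}) with m0 = tr(M)/2 = - \frac{3}{2}, m1 = tr(M rho(e_{1}))/2 = - \frac{5}{4}, m2 = tr(M rho(e_{2}))/2 = 0, m3 = tr(M rho(e_{3}))/2 = -3 + \frac{5 i}{4}.
Multiplying table entries, the bivector images are rho(e_{12}) = i*rho(e_{3}), rho(e_{13}) = -i*rho(e_{2}), rho(e_{23}) = i*rho(e_{1}); with real blade coefficients the real parts of m0..m3 are the coefficients of 1, e_{1}, e_{2}, e_{3} and the imaginary parts give the bivectors (e_{23}: Im m1, e_{13}: -Im m2, e_{12}: Im m3).
Answer: -\frac{3}{2} - \frac{5}{4} e_{1} - 3 e_{3} + \frac{5}{4} e_{12}


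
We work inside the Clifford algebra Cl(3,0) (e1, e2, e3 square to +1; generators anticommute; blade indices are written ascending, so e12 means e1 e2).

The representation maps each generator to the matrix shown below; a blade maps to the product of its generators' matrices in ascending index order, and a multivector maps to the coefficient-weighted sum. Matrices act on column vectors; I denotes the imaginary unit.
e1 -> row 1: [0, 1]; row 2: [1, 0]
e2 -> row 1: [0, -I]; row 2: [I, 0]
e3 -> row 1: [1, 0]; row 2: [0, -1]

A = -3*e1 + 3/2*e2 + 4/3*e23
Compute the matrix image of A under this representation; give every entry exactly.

Bivector images (products of the table entries): rho(e23) = rho(e2)rho(e3) = row 1: [0, I]; row 2: [I, 0].
M = (-3)*rho(e1) + (3/2)*rho(e2) + (4/3)*rho(e23), summed entrywise:
Answer: row 1: [0, -3 - I/6]; row 2: [-3 + 17*I/6, 0]


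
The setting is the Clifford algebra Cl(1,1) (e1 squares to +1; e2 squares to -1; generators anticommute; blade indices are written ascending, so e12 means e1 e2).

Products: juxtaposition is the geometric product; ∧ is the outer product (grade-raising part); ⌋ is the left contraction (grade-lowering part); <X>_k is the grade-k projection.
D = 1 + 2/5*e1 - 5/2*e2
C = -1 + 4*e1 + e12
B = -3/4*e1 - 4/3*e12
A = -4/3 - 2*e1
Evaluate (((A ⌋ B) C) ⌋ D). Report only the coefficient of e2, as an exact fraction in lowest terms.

step 1: 3/2 + e1 + 8/3*e2 + 16/9*e12
step 2: 77/18 + 23/3*e1 - 79/9*e2 - 197/18*e12
step 3: -73/5 + 77/45*e1 - 385/36*e2
Answer: -385/36


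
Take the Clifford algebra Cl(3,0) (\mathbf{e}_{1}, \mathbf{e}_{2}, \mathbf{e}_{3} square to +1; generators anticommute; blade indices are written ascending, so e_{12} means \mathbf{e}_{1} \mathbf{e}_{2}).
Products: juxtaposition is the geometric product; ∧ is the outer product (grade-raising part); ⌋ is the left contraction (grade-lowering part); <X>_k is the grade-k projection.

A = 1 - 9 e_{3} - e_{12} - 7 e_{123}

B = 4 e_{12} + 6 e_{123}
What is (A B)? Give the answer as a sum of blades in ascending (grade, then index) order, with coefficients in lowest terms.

step 1: 46 + 34 e_{3} - 50 e_{12} - 30 e_{123}
Answer: 46 + 34 e_{3} - 50 e_{12} - 30 e_{123}


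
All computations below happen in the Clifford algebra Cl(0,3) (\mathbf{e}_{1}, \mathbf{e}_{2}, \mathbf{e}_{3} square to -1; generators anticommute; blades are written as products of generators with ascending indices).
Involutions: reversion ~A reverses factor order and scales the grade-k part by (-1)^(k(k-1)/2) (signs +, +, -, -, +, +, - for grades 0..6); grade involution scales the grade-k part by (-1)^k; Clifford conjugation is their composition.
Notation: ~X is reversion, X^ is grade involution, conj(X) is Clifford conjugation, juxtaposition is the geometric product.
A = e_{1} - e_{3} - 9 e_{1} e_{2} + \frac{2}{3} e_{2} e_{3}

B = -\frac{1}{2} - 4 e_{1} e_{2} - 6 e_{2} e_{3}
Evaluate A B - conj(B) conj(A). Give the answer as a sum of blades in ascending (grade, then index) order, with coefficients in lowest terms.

first term: -32 - \frac{1}{2} e_{1} + 10 e_{2} + \frac{1}{2} e_{3} + \frac{9}{2} e_{1} e_{2} - \frac{170}{3} e_{1} e_{3} - \frac{1}{3} e_{2} e_{3} - 2 e_{1} e_{2} e_{3}
second term: -32 + \frac{1}{2} e_{1} - 10 e_{2} - \frac{1}{2} e_{3} - \frac{9}{2} e_{1} e_{2} + \frac{170}{3} e_{1} e_{3} + \frac{1}{3} e_{2} e_{3} - 2 e_{1} e_{2} e_{3}
Answer: -e_{1} + 20 e_{2} + e_{3} + 9 e_{1} e_{2} - \frac{340}{3} e_{1} e_{3} - \frac{2}{3} e_{2} e_{3}


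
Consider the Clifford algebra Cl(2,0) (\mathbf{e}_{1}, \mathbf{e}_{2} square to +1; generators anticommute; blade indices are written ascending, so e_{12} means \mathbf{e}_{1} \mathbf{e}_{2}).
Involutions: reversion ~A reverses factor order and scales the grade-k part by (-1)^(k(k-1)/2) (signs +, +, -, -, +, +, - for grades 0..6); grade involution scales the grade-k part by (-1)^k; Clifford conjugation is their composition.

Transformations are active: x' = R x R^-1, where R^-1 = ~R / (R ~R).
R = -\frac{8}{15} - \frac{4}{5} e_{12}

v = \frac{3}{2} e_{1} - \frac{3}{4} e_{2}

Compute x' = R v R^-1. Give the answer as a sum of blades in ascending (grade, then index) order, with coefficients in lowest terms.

~R = -\frac{8}{15} + \frac{4}{5} e_{12}, and R ~R = \frac{208}{225}, so R^-1 = ~R / (\frac{208}{225}).
R v = -\frac{1}{5} e_{1} + \frac{8}{5} e_{2}
Answer: -\frac{33}{26} e_{1} - \frac{57}{52} e_{2}


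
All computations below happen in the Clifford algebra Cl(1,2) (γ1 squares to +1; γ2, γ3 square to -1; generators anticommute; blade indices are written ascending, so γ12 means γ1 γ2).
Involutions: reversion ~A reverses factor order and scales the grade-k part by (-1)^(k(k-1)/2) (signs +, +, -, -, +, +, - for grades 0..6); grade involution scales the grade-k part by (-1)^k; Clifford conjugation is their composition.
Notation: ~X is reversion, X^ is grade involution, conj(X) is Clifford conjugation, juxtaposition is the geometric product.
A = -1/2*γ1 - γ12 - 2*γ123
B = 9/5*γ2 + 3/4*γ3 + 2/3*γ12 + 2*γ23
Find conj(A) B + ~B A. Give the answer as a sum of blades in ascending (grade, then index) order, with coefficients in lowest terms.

first term: 2/3 + 11/5*γ1 + 1/3*γ2 - 4/3*γ3 + 12/5*γ12 - 209/40*γ13 + 7/4*γ123
second term: 2/3 - 29/5*γ1 - 1/3*γ2 + 4/3*γ3 + 12/5*γ12 - 49/40*γ13 + 1/4*γ123
Answer: 4/3 - 18/5*γ1 + 24/5*γ12 - 129/20*γ13 + 2*γ123


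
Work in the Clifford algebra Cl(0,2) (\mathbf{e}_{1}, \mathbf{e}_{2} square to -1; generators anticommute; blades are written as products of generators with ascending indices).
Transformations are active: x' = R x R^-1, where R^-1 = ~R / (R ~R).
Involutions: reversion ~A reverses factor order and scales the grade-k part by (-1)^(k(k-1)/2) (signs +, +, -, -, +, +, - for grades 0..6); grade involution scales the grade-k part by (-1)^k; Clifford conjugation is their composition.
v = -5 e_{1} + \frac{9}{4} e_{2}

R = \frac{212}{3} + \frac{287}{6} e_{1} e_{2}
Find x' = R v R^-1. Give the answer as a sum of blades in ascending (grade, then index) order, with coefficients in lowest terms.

~R = \frac{212}{3} - \frac{287}{6} e_{1} e_{2}, and R ~R = \frac{262145}{36}, so R^-1 = ~R / (\frac{262145}{36}).
R v = -\frac{11063}{24} e_{1} - \frac{481}{6} e_{2}
Answer: -\frac{2151}{545} e_{1} - \frac{8297}{2180} e_{2}


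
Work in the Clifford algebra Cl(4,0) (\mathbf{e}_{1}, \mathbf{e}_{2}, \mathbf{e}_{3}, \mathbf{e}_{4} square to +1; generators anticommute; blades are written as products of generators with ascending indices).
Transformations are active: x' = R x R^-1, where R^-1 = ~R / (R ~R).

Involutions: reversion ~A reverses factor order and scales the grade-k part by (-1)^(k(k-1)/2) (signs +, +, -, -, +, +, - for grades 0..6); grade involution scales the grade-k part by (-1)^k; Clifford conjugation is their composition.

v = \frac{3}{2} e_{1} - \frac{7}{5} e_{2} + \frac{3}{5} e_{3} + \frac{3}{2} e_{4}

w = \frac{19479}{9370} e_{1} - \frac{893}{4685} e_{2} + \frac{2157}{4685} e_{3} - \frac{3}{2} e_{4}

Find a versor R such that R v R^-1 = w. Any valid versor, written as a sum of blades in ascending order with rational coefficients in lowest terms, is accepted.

A norm check does it: q(v) = q(w) = \frac{341}{50}, hence R = v + w = \frac{16767}{4685} e_{1} - \frac{7452}{4685} e_{2} + \frac{4968}{4685} e_{3} realises the map — parallel part kept, (v - w)/2 negated, v carried to w.
Answer: \frac{16767}{4685} e_{1} - \frac{7452}{4685} e_{2} + \frac{4968}{4685} e_{3}


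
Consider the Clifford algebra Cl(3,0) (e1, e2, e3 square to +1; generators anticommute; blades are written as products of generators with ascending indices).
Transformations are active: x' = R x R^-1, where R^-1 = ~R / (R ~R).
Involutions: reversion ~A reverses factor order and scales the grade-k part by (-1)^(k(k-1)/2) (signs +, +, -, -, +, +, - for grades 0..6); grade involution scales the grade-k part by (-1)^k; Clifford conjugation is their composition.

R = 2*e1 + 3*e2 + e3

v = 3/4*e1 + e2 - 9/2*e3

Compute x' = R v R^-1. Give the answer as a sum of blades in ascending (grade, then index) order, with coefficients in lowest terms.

~R = 2*e1 + 3*e2 + e3, and R ~R = 14, so R^-1 = ~R / (14).
R v = -1/4*e1 e2 - 39/4*e1 e3 - 29/2*e2 e3
Answer: -3/4*e1 - e2 + 9/2*e3


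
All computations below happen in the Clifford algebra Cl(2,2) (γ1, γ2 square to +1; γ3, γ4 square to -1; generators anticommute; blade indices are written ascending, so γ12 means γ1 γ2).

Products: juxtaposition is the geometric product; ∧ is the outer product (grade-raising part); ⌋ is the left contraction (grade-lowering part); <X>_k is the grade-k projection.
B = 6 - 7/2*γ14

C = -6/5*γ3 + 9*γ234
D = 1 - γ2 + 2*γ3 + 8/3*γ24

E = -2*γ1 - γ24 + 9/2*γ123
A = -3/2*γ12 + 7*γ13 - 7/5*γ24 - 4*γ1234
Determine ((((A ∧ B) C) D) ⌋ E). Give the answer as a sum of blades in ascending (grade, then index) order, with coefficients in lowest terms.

step 1: -9*γ12 + 42*γ13 - 42/5*γ24 - 24*γ1234
step 2: 1332/5*γ1 + 378/5*γ3 + 54/5*γ123 + 2034/5*γ124 - 81*γ134 - 252/25*γ234
step 3: -756/5 + 6756/5*γ1 + 2562/25*γ3 - 288*γ12 + 2718/5*γ13 + 1224/5*γ14 + 378/5*γ23 - 504/25*γ24 + 252/25*γ34 + 1134/5*γ123 + 5586/5*γ124 - 549/5*γ134 - 5292/25*γ234 - 3663/5*γ1234
step 4: -41541/25 + 3213/5*γ1 - 12231/5*γ2 + 1296*γ3 - 11529/25*γ12 + 30402/5*γ23 + 756/5*γ24 - 3402/5*γ123
Answer: -41541/25 + 3213/5*γ1 - 12231/5*γ2 + 1296*γ3 - 11529/25*γ12 + 30402/5*γ23 + 756/5*γ24 - 3402/5*γ123


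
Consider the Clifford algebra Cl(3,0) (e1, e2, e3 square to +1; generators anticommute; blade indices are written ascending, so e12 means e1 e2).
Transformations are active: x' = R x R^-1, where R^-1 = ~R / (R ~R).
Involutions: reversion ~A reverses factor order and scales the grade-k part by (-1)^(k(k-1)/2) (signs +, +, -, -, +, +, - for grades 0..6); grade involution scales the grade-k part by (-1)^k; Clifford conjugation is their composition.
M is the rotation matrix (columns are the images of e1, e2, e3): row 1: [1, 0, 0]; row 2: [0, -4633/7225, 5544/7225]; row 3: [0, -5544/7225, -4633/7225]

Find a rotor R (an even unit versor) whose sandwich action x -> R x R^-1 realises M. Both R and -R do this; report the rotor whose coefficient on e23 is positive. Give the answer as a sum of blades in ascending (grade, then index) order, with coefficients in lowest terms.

Method: write R = a + b12*e12 + b13*e13 + b23*e23 with a^2 + b12^2 + b13^2 + b23^2 = 1 (so R^-1 = ~R). Expanding the columns R e_j ~R gives tr M = 4a^2 - 1 and, from the antisymmetric part, M21 - M12 = -4a*b12, M13 - M31 = 4a*b13, M32 - M23 = -4a*b23.
Here tr M = -2041/7225, so a^2 = (1 + tr M)/4 = 1296/7225 and a = ±36/85. Taking a = 36/85: M21 - M12 = 0, M13 - M31 = 0, M32 - M23 = -11088/7225, giving b12 = 0, b13 = 0, b23 = 77/85, i.e. R = 36/85 + 77/85*e23.
Its e23 coefficient is already positive.
Answer: 36/85 + 77/85*e23. Why the constraint matters: R and -R act identically through the sandwich — M has trace -2041/7225 either way — so only the sign condition on e23 picks one of the two preimages.


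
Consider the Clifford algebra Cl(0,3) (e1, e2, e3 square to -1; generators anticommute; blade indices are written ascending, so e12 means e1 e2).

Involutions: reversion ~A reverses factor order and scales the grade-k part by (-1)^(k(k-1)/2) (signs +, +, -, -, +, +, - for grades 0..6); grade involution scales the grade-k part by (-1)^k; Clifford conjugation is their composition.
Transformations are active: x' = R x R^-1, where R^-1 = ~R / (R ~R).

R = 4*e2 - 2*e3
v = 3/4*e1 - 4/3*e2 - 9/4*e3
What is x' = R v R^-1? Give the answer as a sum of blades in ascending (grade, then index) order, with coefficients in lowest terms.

~R = 4*e2 - 2*e3, and R ~R = -20, so R^-1 = ~R / (-20).
R v = 5/6 - 3*e12 + 3/2*e13 - 35/3*e23
Answer: -3/4*e1 + e2 + 29/12*e3


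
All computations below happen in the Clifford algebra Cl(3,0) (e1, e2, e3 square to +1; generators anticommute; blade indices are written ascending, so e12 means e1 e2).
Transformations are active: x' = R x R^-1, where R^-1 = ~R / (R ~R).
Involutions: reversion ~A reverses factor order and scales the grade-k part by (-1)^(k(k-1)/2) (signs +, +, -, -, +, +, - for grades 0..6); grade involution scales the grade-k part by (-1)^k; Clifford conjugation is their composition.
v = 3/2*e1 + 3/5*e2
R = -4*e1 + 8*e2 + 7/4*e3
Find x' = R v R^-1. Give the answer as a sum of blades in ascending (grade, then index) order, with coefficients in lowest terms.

~R = -4*e1 + 8*e2 + 7/4*e3, and R ~R = 1329/16, so R^-1 = ~R / (1329/16).
R v = -6/5 - 72/5*e12 - 21/8*e13 - 21/20*e23
Answer: -6133/4430*e1 - 1841/2215*e2 - 112/2215*e3


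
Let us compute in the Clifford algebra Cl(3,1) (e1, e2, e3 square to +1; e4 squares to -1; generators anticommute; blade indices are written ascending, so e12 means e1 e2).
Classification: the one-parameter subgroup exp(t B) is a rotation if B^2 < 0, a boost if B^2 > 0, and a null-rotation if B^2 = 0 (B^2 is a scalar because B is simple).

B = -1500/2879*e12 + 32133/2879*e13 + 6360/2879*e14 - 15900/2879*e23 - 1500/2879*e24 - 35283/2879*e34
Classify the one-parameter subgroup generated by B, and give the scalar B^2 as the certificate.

B^2 term by term: the squares give (-1500/2879)^2*(e12)^2 + (32133/2879)^2*(e13)^2 + (6360/2879)^2*(e14)^2 + (-15900/2879)^2*(e23)^2 + (-1500/2879)^2*(e24)^2 + (-35283/2879)^2*(e34)^2 = 2250000/8288641*(-1) + 1032529689/8288641*(-1) + 40449600/8288641*(+1) + 252810000/8288641*(-1) + 2250000/8288641*(+1) + 1244890089/8288641*(+1) = 0 (each basis 2-blade squares to minus the product of its generators' squares); cross terms between blades sharing an index anticommute and cancel; the commuting (index-disjoint) pairs give grade-4 terms 2*c*c'*(blade product), which cancel blade by blade — e1234: 105849000/8288641 + 96399000/8288641 - 202248000/8288641 = 0 — confirming B is simple. So B^2 = 0.
Answer: null-rotation, certificate B^2 = 0. The invariant at work: B^2 = 0 is unchanged by conjugation, hence its sign classifies the subgroup whatever basis B is written in.


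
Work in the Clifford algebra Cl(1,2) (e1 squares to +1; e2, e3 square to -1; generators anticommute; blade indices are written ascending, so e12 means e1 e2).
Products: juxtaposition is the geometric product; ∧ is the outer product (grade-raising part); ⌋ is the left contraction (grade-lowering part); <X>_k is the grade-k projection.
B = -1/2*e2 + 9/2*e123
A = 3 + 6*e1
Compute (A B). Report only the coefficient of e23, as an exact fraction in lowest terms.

step 1: -3/2*e2 - 3*e12 + 27*e23 + 27/2*e123
Answer: 27


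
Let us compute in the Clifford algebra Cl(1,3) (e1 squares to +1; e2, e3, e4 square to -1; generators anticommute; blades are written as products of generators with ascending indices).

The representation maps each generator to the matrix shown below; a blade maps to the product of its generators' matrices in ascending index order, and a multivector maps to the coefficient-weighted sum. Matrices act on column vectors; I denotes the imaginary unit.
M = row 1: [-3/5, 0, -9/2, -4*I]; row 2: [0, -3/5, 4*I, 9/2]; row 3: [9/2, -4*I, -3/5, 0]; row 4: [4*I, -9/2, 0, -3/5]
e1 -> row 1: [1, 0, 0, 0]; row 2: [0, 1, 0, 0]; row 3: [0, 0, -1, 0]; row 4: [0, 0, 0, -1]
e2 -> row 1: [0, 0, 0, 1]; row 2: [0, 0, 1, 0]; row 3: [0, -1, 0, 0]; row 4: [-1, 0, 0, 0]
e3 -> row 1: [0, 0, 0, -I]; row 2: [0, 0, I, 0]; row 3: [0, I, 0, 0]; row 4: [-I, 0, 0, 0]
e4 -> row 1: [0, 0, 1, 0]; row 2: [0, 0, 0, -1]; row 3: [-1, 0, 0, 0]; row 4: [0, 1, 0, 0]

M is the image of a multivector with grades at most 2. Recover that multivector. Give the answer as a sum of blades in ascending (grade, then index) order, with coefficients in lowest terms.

Method: the blade images are trace-orthogonal — tr(rho(e_A) rho(e_B)^-1) = 4 if A = B and 0 otherwise — and rho(e_A)^-1 = (e_A)^2 * rho(e_A) with (e_A)^2 = +1 or -1, so the coefficient of e_A in the preimage is (e_A)^2 * tr(M rho(e_A))/4.
Nonzero projections over blades of grade <= 2: 1: (1)^2 = +1, tr(M 1) = -12/5, coefficient -3/5; e4: (e4)^2 = -1, tr(M rho(e4)) = 18, coefficient -9/2; e1 e3: (e1 e3)^2 = +1, tr(M rho(e1 e3)) = 16, coefficient 4. Every other blade of grade <= 2 projects to 0.
Answer: -3/5 - 9/2*e4 + 4*e1 e3


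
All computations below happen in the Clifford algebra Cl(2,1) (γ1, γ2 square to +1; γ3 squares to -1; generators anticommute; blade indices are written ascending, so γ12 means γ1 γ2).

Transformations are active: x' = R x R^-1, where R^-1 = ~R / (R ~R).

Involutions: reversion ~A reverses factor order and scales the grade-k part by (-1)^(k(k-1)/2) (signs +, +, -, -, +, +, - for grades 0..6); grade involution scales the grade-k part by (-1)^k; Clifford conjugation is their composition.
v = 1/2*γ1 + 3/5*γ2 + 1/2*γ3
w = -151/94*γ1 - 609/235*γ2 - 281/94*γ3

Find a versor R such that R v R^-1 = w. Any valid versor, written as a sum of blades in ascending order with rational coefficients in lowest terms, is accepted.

R = v + w = -52/47*γ1 - 468/235*γ2 - 117/47*γ3 works: the equal norms (9/25) guarantee its sandwich swaps v into w.
Answer: -52/47*γ1 - 468/235*γ2 - 117/47*γ3


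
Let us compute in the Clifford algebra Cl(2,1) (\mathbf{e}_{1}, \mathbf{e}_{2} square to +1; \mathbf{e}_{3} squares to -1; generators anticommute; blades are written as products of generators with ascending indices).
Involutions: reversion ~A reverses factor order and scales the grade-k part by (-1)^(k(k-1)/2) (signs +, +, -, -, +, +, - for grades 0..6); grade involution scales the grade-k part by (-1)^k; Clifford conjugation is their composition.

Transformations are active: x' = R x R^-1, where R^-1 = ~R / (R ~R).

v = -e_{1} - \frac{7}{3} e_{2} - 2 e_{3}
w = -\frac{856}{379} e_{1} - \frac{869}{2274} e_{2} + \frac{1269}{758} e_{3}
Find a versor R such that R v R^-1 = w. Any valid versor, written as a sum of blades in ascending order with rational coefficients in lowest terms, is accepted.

Why this works: both vectors square to \frac{22}{9}, so q(v) = q(w) and R = v + w = -\frac{1235}{379} e_{1} - \frac{6175}{2274} e_{2} - \frac{247}{758} e_{3} carries v to w — its own direction survives, the complement (v - w)/2 flips.
Answer: -\frac{1235}{379} e_{1} - \frac{6175}{2274} e_{2} - \frac{247}{758} e_{3}


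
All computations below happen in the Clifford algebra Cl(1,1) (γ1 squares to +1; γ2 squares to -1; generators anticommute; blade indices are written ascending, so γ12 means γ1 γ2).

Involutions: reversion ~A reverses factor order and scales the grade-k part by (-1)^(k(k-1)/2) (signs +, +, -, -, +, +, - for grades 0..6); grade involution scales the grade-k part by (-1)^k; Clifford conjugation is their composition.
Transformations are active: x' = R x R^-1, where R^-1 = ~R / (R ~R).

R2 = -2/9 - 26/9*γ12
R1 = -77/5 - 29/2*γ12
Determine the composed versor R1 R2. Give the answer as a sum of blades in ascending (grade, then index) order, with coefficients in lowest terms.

Distribute over the terms of R1 (each basis-blade product reordered to ascending indices, repeated generators contracted through their squares):
(-77/5) R2 = 154/45 + 2002/45*γ12
(-29/2*γ12) R2 = 377/9 + 29/9*γ12
Summing the partial products and collecting blades:
Answer: 2039/45 + 2147/45*γ12


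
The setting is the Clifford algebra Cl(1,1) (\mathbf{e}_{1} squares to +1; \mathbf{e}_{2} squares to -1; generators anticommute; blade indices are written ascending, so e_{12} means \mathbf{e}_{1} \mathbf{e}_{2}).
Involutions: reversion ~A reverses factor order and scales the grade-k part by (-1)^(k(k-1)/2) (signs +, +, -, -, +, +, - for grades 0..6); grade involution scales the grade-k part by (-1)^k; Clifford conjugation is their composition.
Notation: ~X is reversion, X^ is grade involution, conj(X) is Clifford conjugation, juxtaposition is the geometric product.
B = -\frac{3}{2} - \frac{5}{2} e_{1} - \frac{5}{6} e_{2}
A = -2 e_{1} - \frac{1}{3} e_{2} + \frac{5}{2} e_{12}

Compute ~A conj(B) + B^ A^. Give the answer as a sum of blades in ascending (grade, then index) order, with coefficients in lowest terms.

first term: -\frac{85}{18} + \frac{61}{12} e_{1} + \frac{27}{4} e_{2} + \frac{35}{12} e_{12}
second term: \frac{85}{18} - \frac{11}{12} e_{1} + \frac{23}{4} e_{2} - \frac{55}{12} e_{12}
Answer: \frac{25}{6} e_{1} + \frac{25}{2} e_{2} - \frac{5}{3} e_{12}


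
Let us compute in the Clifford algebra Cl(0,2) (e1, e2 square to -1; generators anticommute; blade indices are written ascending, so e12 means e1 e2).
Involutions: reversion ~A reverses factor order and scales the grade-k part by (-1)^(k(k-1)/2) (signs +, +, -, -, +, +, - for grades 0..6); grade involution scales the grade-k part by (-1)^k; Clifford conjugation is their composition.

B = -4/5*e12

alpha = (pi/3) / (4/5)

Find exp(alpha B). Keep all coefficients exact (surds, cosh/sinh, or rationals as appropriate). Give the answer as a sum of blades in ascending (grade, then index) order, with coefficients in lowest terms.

B^2 = (-4/5)^2*(e12)^2 = 16/25*(-1) = -16/25 (a basis 2-blade squares to minus the product of its generators' squares).
B^2 = -16/25 — the negative square puts this in the circular regime; l = 4/5, alpha*l = pi/3, so exp(alpha B) = cos(pi/3) + (sin(pi/3)/(4/5))*B = 1/2 + (5*sqrt(3)/8)*B.
Answer: 1/2 - sqrt(3)/2*e12


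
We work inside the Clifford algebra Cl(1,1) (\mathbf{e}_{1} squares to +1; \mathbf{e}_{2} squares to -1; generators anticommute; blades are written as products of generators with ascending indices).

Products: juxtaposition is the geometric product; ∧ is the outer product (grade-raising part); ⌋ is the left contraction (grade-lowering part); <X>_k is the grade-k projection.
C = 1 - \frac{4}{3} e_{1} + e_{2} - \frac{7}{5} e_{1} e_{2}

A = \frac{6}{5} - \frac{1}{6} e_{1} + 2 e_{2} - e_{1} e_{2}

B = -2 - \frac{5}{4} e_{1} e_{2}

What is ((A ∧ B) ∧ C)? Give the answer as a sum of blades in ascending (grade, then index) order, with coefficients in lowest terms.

step 1: -\frac{12}{5} + \frac{1}{3} e_{1} - 4 e_{2} + \frac{1}{2} e_{1} e_{2}
step 2: -\frac{12}{5} + \frac{53}{15} e_{1} - \frac{32}{5} e_{2} - \frac{57}{50} e_{1} e_{2}
Answer: -\frac{12}{5} + \frac{53}{15} e_{1} - \frac{32}{5} e_{2} - \frac{57}{50} e_{1} e_{2}
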